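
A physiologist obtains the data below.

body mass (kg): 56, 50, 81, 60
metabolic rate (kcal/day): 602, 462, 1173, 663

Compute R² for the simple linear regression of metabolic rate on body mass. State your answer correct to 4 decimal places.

0.9978

n = 4, Σx = 247, Σy = 2900, Σxy = 191605, Σx² = 15797, Σy² = 2391346
Sxx = Σx² − (Σx)²/n = 15797 − 15252.25 = 544.75
Sxy = Σxy − (Σx)(Σy)/n = 191605 − 179075 = 12530
Syy = Σy² − (Σy)²/n = 2391346 − 2102500 = 288846
R² = Sxy²/(Sxx·Syy) = (12530)²/(544.75·288846) = 0.997789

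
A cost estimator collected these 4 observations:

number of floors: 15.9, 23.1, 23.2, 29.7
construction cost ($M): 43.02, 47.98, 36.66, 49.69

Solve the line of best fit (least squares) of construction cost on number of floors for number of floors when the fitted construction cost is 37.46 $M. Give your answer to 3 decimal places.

n = 4, Σx = 91.9, Σy = 177.35, Σxy = 4118.661, Σx² = 2206.75
Sxx = Σx² − (Σx)²/n = 2206.75 − 2111.4025 = 95.3475
Sxy = Σxy − (Σx)(Σy)/n = 4118.661 − 4074.61625 = 44.04475
b = Sxy/Sxx = 44.04475/95.3475 = 0.461939
a = ȳ − b·x̄ = 44.3375 − 0.461939·22.975 = 33.724446
Set a + b·x = 37.46: x = (37.46 − 33.724446) / 0.461939 = 8.086678

8.087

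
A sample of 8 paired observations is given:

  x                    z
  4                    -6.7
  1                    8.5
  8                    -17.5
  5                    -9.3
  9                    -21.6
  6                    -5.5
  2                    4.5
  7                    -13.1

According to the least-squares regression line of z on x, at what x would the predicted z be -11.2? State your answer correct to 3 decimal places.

6.272

n = 8, Σx = 42, Σy = -60.7, Σxy = -514.9, Σx² = 276
Sxx = Σx² − (Σx)²/n = 276 − 220.5 = 55.5
Sxy = Σxy − (Σx)(Σy)/n = -514.9 − (-318.675) = -196.225
b = Sxy/Sxx = -196.225/55.5 = -3.535586
a = ȳ − b·x̄ = -7.5875 − (-3.535586)·5.25 = 10.974324
Set a + b·x = -11.2: x = (-11.2 − 10.974324) / (-3.535586) = 6.271754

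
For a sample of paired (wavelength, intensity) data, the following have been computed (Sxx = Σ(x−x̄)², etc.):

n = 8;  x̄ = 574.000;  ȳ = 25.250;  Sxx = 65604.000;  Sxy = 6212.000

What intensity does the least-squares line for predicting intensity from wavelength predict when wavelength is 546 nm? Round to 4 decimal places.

22.5987

b = Sxy/Sxx = 6212/65604 = 0.094689
a = ȳ − b·x̄ = 25.25 − 0.094689·574 = -29.101686
ŷ(546) = a + b·546 = -29.101686 + 0.094689·546 = 22.598698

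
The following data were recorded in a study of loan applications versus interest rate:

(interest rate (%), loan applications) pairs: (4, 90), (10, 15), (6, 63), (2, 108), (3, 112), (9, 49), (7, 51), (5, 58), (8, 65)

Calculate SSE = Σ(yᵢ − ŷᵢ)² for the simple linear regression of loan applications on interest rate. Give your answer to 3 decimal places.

1247.489

n = 9, Σx = 54, Σy = 611, Σxy = 3048, Σx² = 384, Σy² = 49093
Sxx = Σx² − (Σx)²/n = 384 − 324 = 60
Sxy = Σxy − (Σx)(Σy)/n = 3048 − 3666 = -618
Syy = Σy² − (Σy)²/n = 49093 − 41480.111111 = 7612.888889
b = Sxy/Sxx = -618/60 = -10.3
SSE = Syy − b·Sxy = 7612.888889 − (-10.3)·(-618) = 1247.488889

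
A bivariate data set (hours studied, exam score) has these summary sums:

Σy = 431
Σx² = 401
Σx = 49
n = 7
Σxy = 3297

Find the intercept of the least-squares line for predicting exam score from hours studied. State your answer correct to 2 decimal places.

27.78

Sxx = Σx² − (Σx)²/n = 401 − 343 = 58
Sxy = Σxy − (Σx)(Σy)/n = 3297 − 3017 = 280
b = Sxy/Sxx = 280/58 = 4.827586
a = ȳ − b·x̄ = 61.571429 − 4.827586·7 = 27.778325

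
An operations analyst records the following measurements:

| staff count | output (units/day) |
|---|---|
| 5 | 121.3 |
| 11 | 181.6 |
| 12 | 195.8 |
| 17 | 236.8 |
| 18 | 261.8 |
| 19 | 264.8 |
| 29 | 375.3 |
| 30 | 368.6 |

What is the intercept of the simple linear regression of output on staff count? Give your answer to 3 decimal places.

n = 8, Σx = 141, Σy = 2006, Σxy = 40664.6, Σx² = 3005
Sxx = Σx² − (Σx)²/n = 3005 − 2485.125 = 519.875
Sxy = Σxy − (Σx)(Σy)/n = 40664.6 − 35355.75 = 5308.85
b = Sxy/Sxx = 5308.85/519.875 = 10.211782
a = ȳ − b·x̄ = 250.75 − 10.211782·17.625 = 70.767348

70.767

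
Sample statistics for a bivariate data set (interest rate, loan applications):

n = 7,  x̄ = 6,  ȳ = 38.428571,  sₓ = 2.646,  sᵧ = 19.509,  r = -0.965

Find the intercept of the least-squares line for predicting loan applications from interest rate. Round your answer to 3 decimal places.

81.118

b = r · sᵧ/sₓ = -0.965 · 19.509/2.646 = -7.114960
a = ȳ − b·x̄ = 38.428571 − (-7.114960)·6 = 81.118333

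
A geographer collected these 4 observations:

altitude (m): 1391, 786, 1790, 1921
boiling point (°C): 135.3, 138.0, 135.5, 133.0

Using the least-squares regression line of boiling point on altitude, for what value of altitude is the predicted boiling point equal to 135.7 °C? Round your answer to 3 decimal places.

n = 4, Σx = 5888, Σy = 541.8, Σxy = 794708.3, Σx² = 9447018
Sxx = Σx² − (Σx)²/n = 9447018 − 8667136 = 779882
Sxy = Σxy − (Σx)(Σy)/n = 794708.3 − 797529.6 = -2821.3
b = Sxy/Sxx = -2821.3/779882 = -0.003618
a = ȳ − b·x̄ = 135.45 − (-0.003618)·1472 = 140.775105
Set a + b·x = 135.7: x = (135.7 − 140.775105) / (-0.003618) = 1402.893382

1402.893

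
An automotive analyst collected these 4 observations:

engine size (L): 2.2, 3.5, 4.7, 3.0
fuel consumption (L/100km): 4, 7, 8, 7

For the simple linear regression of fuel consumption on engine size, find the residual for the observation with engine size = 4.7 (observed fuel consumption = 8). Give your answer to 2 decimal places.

-0.47

n = 4, Σx = 13.4, Σy = 26, Σxy = 91.9, Σx² = 48.18
Sxx = Σx² − (Σx)²/n = 48.18 − 44.89 = 3.29
Sxy = Σxy − (Σx)(Σy)/n = 91.9 − 87.1 = 4.8
b = Sxy/Sxx = 4.8/3.29 = 1.458967
a = ȳ − b·x̄ = 6.5 − 1.458967·3.35 = 1.612462
ŷ(4.7) = 1.612462 + 1.458967·4.7 = 8.469605
residual = y − ŷ = 8 − 8.469605 = -0.469605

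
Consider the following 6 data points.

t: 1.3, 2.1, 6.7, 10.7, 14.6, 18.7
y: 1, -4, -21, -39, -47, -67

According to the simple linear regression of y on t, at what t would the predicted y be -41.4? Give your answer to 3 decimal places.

12.168

n = 6, Σx = 54.1, Σy = -177, Σxy = -2504.2, Σx² = 728.33
Sxx = Σx² − (Σx)²/n = 728.33 − 487.801667 = 240.528333
Sxy = Σxy − (Σx)(Σy)/n = -2504.2 − (-1595.95) = -908.25
b = Sxy/Sxx = -908.25/240.528333 = -3.776062
a = ȳ − b·x̄ = -29.5 − (-3.776062)·9.016667 = 4.547496
Set a + b·x = -41.4: x = (-41.4 − 4.547496) / (-3.776062) = 12.168098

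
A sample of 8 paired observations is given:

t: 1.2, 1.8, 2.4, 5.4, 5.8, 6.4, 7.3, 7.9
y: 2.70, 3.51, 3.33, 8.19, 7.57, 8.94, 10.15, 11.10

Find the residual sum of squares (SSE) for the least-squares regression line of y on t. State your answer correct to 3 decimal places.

1.256

n = 8, Σx = 38.2, Σy = 55.49, Σxy = 324.683, Σx² = 229.9, Σy² = 461.2361
Sxx = Σx² − (Σx)²/n = 229.9 − 182.405 = 47.495
Sxy = Σxy − (Σx)(Σy)/n = 324.683 − 264.96475 = 59.71825
Syy = Σy² − (Σy)²/n = 461.2361 − 384.892513 = 76.343587
b = Sxy/Sxx = 59.71825/47.495 = 1.257359
SSE = Syy − b·Sxy = 76.343587 − 1.257359·59.71825 = 1.256328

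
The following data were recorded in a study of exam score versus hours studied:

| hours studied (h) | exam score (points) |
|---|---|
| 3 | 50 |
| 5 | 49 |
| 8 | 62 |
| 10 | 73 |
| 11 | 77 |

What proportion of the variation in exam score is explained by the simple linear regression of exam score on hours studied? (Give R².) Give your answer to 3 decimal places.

0.932

n = 5, Σx = 37, Σy = 311, Σxy = 2468, Σx² = 319, Σy² = 20003
Sxx = Σx² − (Σx)²/n = 319 − 273.8 = 45.2
Sxy = Σxy − (Σx)(Σy)/n = 2468 − 2301.4 = 166.6
Syy = Σy² − (Σy)²/n = 20003 − 19344.2 = 658.8
R² = Sxy²/(Sxx·Syy) = (166.6)²/(45.2·658.8) = 0.932090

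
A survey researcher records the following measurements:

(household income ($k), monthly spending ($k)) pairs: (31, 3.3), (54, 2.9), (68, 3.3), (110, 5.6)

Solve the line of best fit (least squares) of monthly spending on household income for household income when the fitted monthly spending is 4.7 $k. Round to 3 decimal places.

n = 4, Σx = 263, Σy = 15.1, Σxy = 1099.3, Σx² = 20601
Sxx = Σx² − (Σx)²/n = 20601 − 17292.25 = 3308.75
Sxy = Σxy − (Σx)(Σy)/n = 1099.3 − 992.825 = 106.475
b = Sxy/Sxx = 106.475/3308.75 = 0.032180
a = ȳ − b·x̄ = 3.775 − 0.032180·65.75 = 1.659176
Set a + b·x = 4.7: x = (4.7 − 1.659176) / 0.032180 = 94.494717

94.495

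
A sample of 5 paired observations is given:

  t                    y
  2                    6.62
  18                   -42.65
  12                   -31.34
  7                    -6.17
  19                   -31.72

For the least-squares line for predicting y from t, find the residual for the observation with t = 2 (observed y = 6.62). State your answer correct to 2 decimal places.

n = 5, Σx = 58, Σy = -105.26, Σxy = -1776.41, Σx² = 882
Sxx = Σx² − (Σx)²/n = 882 − 672.8 = 209.2
Sxy = Σxy − (Σx)(Σy)/n = -1776.41 − (-1221.016) = -555.394
b = Sxy/Sxx = -555.394/209.2 = -2.654847
a = ȳ − b·x̄ = -21.052 − (-2.654847)·11.6 = 9.744226
ŷ(2) = 9.744226 + (-2.654847)·2 = 4.434532
residual = y − ŷ = 6.62 − 4.434532 = 2.185468

2.19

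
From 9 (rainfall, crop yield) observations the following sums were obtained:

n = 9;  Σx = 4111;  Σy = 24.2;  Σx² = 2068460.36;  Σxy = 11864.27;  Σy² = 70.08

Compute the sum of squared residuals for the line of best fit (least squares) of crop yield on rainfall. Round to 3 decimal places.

Sxx = Σx² − (Σx)²/n = 2068460.36 − 1877813.444444 = 190646.915556
Sxy = Σxy − (Σx)(Σy)/n = 11864.27 − 11054.022222 = 810.247778
Syy = Σy² − (Σy)²/n = 70.08 − 65.071111 = 5.008889
b = Sxy/Sxx = 810.247778/190646.915556 = 0.004250
SSE = Syy − b·Sxy = 5.008889 − 0.004250·810.247778 = 1.565343

1.565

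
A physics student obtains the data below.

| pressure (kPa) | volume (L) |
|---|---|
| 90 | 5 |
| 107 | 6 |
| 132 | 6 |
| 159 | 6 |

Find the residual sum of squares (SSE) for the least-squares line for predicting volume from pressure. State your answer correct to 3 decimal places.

n = 4, Σx = 488, Σy = 23, Σxy = 2838, Σx² = 62254, Σy² = 133
Sxx = Σx² − (Σx)²/n = 62254 − 59536 = 2718
Sxy = Σxy − (Σx)(Σy)/n = 2838 − 2806 = 32
Syy = Σy² − (Σy)²/n = 133 − 132.25 = 0.75
b = Sxy/Sxx = 32/2718 = 0.011773
SSE = Syy − b·Sxy = 0.75 − 0.011773·32 = 0.373252

0.373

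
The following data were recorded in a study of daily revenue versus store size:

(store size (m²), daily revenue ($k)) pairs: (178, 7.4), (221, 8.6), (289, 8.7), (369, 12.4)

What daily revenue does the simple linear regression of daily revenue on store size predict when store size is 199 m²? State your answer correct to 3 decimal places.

n = 4, Σx = 1057, Σy = 37.1, Σxy = 10307.7, Σx² = 300207
Sxx = Σx² − (Σx)²/n = 300207 − 279312.25 = 20894.75
Sxy = Σxy − (Σx)(Σy)/n = 10307.7 − 9803.675 = 504.025
b = Sxy/Sxx = 504.025/20894.75 = 0.024122
a = ȳ − b·x̄ = 9.275 − 0.024122·264.25 = 2.900738
ŷ(199) = a + b·199 = 2.900738 + 0.024122·199 = 7.701034

7.701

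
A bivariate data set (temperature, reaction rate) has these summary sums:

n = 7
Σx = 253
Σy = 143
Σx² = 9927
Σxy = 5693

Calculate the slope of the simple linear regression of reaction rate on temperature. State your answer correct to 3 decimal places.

0.670

Sxx = Σx² − (Σx)²/n = 9927 − 9144.142857 = 782.857143
Sxy = Σxy − (Σx)(Σy)/n = 5693 − 5168.428571 = 524.571429
b = Sxy/Sxx = 524.571429/782.857143 = 0.670073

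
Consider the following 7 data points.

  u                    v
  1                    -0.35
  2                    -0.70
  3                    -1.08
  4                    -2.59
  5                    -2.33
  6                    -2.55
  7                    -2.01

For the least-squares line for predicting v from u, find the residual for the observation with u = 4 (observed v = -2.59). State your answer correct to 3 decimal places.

n = 7, Σx = 28, Σy = -11.61, Σxy = -56.37, Σx² = 140
Sxx = Σx² − (Σx)²/n = 140 − 112 = 28
Sxy = Σxy − (Σx)(Σy)/n = -56.37 − (-46.44) = -9.93
b = Sxy/Sxx = -9.93/28 = -0.354643
a = ȳ − b·x̄ = -1.658571 − (-0.354643)·4 = -0.24
ŷ(4) = -0.24 + (-0.354643)·4 = -1.658571
residual = y − ŷ = -2.59 − (-1.658571) = -0.931429

-0.931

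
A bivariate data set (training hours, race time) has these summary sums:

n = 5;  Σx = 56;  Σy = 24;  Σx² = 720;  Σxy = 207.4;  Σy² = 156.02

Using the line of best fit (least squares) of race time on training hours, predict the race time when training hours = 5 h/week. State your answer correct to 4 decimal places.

Sxx = Σx² − (Σx)²/n = 720 − 627.2 = 92.8
Sxy = Σxy − (Σx)(Σy)/n = 207.4 − 268.8 = -61.4
b = Sxy/Sxx = -61.4/92.8 = -0.661638
a = ȳ − b·x̄ = 4.8 − (-0.661638)·11.2 = 12.210345
ŷ(5) = a + b·5 = 12.210345 + (-0.661638)·5 = 8.902155

8.9022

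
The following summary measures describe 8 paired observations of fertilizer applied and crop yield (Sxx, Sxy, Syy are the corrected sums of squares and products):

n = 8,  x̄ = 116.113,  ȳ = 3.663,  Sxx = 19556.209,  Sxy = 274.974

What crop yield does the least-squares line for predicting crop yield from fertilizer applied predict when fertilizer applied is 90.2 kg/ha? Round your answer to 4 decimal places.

3.2986

b = Sxy/Sxx = 274.974/19556.209 = 0.014061
a = ȳ − b·x̄ = 3.663 − 0.014061·116.113 = 2.030370
ŷ(90.2) = a + b·90.2 = 2.030370 + 0.014061·90.2 = 3.298645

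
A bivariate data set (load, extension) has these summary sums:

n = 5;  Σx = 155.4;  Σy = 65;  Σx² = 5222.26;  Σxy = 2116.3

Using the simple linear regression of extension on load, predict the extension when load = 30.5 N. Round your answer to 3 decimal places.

Sxx = Σx² − (Σx)²/n = 5222.26 − 4829.832 = 392.428
Sxy = Σxy − (Σx)(Σy)/n = 2116.3 − 2020.2 = 96.1
b = Sxy/Sxx = 96.1/392.428 = 0.244886
a = ȳ − b·x̄ = 13 − 0.244886·31.08 = 5.388953
ŷ(30.5) = a + b·30.5 = 5.388953 + 0.244886·30.5 = 12.857966

12.858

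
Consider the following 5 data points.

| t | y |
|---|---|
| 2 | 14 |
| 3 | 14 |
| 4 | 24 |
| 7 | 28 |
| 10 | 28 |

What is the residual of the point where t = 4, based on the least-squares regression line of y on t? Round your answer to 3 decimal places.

4.654

n = 5, Σx = 26, Σy = 108, Σxy = 642, Σx² = 178
Sxx = Σx² − (Σx)²/n = 178 − 135.2 = 42.8
Sxy = Σxy − (Σx)(Σy)/n = 642 − 561.6 = 80.4
b = Sxy/Sxx = 80.4/42.8 = 1.878505
a = ȳ − b·x̄ = 21.6 − 1.878505·5.2 = 11.831776
ŷ(4) = 11.831776 + 1.878505·4 = 19.345794
residual = y − ŷ = 24 − 19.345794 = 4.654206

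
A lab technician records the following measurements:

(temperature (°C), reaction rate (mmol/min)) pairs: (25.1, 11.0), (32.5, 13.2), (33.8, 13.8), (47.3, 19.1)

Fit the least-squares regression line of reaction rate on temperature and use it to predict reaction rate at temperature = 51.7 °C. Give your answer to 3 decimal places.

n = 4, Σx = 138.7, Σy = 57.1, Σxy = 2074.97, Σx² = 5065.99
Sxx = Σx² − (Σx)²/n = 5065.99 − 4809.4225 = 256.5675
Sxy = Σxy − (Σx)(Σy)/n = 2074.97 − 1979.9425 = 95.0275
b = Sxy/Sxx = 95.0275/256.5675 = 0.370380
a = ȳ − b·x̄ = 14.275 − 0.370380·34.675 = 1.432070
ŷ(51.7) = a + b·51.7 = 1.432070 + 0.370380·51.7 = 20.580721

20.581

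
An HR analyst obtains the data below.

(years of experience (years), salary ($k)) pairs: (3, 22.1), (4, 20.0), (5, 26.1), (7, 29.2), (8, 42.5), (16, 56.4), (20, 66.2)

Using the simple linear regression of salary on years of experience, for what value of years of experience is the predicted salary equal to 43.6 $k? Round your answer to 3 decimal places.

n = 7, Σx = 63, Σy = 262.5, Σxy = 3047.6, Σx² = 819
Sxx = Σx² − (Σx)²/n = 819 − 567 = 252
Sxy = Σxy − (Σx)(Σy)/n = 3047.6 − 2362.5 = 685.1
b = Sxy/Sxx = 685.1/252 = 2.718651
a = ȳ − b·x̄ = 37.5 − 2.718651·9 = 13.032143
Set a + b·x = 43.6: x = (43.6 − 13.032143) / 2.718651 = 11.243760

11.244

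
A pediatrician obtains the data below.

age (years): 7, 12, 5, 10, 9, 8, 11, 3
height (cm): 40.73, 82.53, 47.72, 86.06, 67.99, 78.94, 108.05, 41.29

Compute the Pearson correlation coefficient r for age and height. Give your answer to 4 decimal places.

0.8413

n = 8, Σx = 65, Σy = 553.31, Σxy = 4930.52, Σx² = 593, Σy² = 42387.4861
Sxx = Σx² − (Σx)²/n = 593 − 528.125 = 64.875
Sxy = Σxy − (Σx)(Σy)/n = 4930.52 − 4495.64375 = 434.87625
Syy = Σy² − (Σy)²/n = 42387.4861 − 38268.994513 = 4118.491587
r = Sxy/√(Sxx·Syy) = 434.87625/√(267187.141739) = 434.87625/516.901482 = 0.841314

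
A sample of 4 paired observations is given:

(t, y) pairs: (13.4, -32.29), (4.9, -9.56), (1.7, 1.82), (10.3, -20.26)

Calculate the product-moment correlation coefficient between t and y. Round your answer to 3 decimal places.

n = 4, Σx = 30.3, Σy = -60.29, Σxy = -685.114, Σx² = 312.55, Σy² = 1547.8177
Sxx = Σx² − (Σx)²/n = 312.55 − 229.5225 = 83.0275
Sxy = Σxy − (Σx)(Σy)/n = -685.114 − (-456.69675) = -228.41725
Syy = Σy² − (Σy)²/n = 1547.8177 − 908.721025 = 639.096675
r = Sxy/√(Sxx·Syy) = -228.41725/√(53062.599184) = -228.41725/230.353205 = -0.991596

-0.992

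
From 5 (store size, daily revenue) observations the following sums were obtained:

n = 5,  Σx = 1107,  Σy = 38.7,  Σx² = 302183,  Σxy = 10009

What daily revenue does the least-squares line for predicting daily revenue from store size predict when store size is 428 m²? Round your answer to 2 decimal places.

12.95

Sxx = Σx² − (Σx)²/n = 302183 − 245089.8 = 57093.2
Sxy = Σxy − (Σx)(Σy)/n = 10009 − 8568.18 = 1440.82
b = Sxy/Sxx = 1440.82/57093.2 = 0.025236
a = ȳ − b·x̄ = 7.74 − 0.025236·221.4 = 2.152688
ŷ(428) = a + b·428 = 2.152688 + 0.025236·428 = 12.953816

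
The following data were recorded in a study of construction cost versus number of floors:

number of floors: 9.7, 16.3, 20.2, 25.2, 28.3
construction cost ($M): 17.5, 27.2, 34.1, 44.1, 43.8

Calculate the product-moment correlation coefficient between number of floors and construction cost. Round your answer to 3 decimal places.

0.987

n = 5, Σx = 99.7, Σy = 166.7, Σxy = 3652.79, Σx² = 2203.75, Σy² = 6072.15
Sxx = Σx² − (Σx)²/n = 2203.75 − 1988.018 = 215.732
Sxy = Σxy − (Σx)(Σy)/n = 3652.79 − 3323.998 = 328.792
Syy = Σy² − (Σy)²/n = 6072.15 − 5557.778 = 514.372
r = Sxy/√(Sxx·Syy) = 328.792/√(110966.500304) = 328.792/333.116346 = 0.987019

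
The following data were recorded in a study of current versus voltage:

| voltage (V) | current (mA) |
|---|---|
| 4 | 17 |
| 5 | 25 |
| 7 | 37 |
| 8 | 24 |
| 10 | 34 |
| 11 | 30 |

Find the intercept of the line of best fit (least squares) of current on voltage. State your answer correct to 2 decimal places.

15.53

n = 6, Σx = 45, Σy = 167, Σxy = 1314, Σx² = 375
Sxx = Σx² − (Σx)²/n = 375 − 337.5 = 37.5
Sxy = Σxy − (Σx)(Σy)/n = 1314 − 1252.5 = 61.5
b = Sxy/Sxx = 61.5/37.5 = 1.64
a = ȳ − b·x̄ = 27.833333 − 1.64·7.5 = 15.533333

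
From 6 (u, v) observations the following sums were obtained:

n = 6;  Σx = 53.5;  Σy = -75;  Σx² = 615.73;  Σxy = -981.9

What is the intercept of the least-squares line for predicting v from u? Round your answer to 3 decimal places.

7.633

Sxx = Σx² − (Σx)²/n = 615.73 − 477.041667 = 138.688333
Sxy = Σxy − (Σx)(Σy)/n = -981.9 − (-668.75) = -313.15
b = Sxy/Sxx = -313.15/138.688333 = -2.257940
a = ȳ − b·x̄ = -12.5 − (-2.257940)·8.916667 = 7.633302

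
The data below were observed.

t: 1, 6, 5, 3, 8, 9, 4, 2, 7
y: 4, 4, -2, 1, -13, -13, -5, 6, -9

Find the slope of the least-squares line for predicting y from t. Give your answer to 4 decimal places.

-2.2667

n = 9, Σx = 45, Σy = -27, Σxy = -271, Σx² = 285
Sxx = Σx² − (Σx)²/n = 285 − 225 = 60
Sxy = Σxy − (Σx)(Σy)/n = -271 − (-135) = -136
b = Sxy/Sxx = -136/60 = -2.266667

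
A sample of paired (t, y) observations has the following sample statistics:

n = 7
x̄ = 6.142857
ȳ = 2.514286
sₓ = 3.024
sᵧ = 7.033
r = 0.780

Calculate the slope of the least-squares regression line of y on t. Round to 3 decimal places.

b = r · sᵧ/sₓ = 0.78 · 7.033/3.024 = 1.814067

1.814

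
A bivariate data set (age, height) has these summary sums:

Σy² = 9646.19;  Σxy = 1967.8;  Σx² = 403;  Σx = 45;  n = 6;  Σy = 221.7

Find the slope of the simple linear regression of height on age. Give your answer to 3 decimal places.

Sxx = Σx² − (Σx)²/n = 403 − 337.5 = 65.5
Sxy = Σxy − (Σx)(Σy)/n = 1967.8 − 1662.75 = 305.05
b = Sxy/Sxx = 305.05/65.5 = 4.657252

4.657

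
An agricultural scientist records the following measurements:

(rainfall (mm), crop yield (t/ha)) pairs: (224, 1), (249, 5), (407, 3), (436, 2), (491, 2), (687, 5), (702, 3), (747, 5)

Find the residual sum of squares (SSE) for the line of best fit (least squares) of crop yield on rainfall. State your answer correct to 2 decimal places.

14.00

n = 8, Σx = 3943, Σy = 26, Σxy = 13820, Σx² = 2231785, Σy² = 102
Sxx = Σx² − (Σx)²/n = 2231785 − 1943406.125 = 288378.875
Sxy = Σxy − (Σx)(Σy)/n = 13820 − 12814.75 = 1005.25
Syy = Σy² − (Σy)²/n = 102 − 84.5 = 17.5
b = Sxy/Sxx = 1005.25/288378.875 = 0.003486
SSE = Syy − b·Sxy = 17.5 − 0.003486·1005.25 = 13.995834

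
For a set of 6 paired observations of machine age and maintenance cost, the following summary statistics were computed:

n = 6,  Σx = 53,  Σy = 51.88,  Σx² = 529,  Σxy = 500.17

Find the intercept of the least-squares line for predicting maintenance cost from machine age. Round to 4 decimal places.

2.5630

Sxx = Σx² − (Σx)²/n = 529 − 468.166667 = 60.833333
Sxy = Σxy − (Σx)(Σy)/n = 500.17 − 458.273333 = 41.896667
b = Sxy/Sxx = 41.896667/60.833333 = 0.688712
a = ȳ − b·x̄ = 8.646667 − 0.688712·8.833333 = 2.563041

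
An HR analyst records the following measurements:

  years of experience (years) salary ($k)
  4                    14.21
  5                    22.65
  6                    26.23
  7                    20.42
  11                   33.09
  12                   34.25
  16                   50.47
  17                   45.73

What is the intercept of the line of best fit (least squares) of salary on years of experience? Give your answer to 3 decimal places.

7.459

n = 8, Σx = 78, Σy = 247.05, Σxy = 2830.33, Σx² = 936
Sxx = Σx² − (Σx)²/n = 936 − 760.5 = 175.5
Sxy = Σxy − (Σx)(Σy)/n = 2830.33 − 2408.7375 = 421.5925
b = Sxy/Sxx = 421.5925/175.5 = 2.402236
a = ȳ − b·x̄ = 30.88125 − 2.402236·9.75 = 7.459444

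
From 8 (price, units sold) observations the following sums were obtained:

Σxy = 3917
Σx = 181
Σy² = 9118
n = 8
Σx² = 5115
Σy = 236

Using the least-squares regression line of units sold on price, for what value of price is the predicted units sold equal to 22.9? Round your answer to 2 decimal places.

Sxx = Σx² − (Σx)²/n = 5115 − 4095.125 = 1019.875
Sxy = Σxy − (Σx)(Σy)/n = 3917 − 5339.5 = -1422.5
b = Sxy/Sxx = -1422.5/1019.875 = -1.394779
a = ȳ − b·x̄ = 29.5 − (-1.394779)·22.625 = 61.056870
Set a + b·x = 22.9: x = (22.9 − 61.056870) / (-1.394779) = 27.356933

27.36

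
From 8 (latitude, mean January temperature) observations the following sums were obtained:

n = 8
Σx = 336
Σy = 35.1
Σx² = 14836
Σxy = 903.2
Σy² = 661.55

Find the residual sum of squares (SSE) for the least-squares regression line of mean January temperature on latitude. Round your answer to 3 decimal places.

57.216

Sxx = Σx² − (Σx)²/n = 14836 − 14112 = 724
Sxy = Σxy − (Σx)(Σy)/n = 903.2 − 1474.2 = -571
Syy = Σy² − (Σy)²/n = 661.55 − 154.00125 = 507.54875
b = Sxy/Sxx = -571/724 = -0.788674
SSE = Syy − b·Sxy = 507.54875 − (-0.788674)·(-571) = 57.215877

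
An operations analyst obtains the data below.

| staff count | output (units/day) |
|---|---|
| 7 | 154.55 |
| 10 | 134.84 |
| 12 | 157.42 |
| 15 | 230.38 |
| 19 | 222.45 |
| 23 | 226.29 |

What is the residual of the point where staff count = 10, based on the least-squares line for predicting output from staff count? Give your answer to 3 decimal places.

n = 6, Σx = 86, Σy = 1125.93, Σxy = 17206.21, Σx² = 1408
Sxx = Σx² − (Σx)²/n = 1408 − 1232.666667 = 175.333333
Sxy = Σxy − (Σx)(Σy)/n = 17206.21 − 16138.33 = 1067.88
b = Sxy/Sxx = 1067.88/175.333333 = 6.090570
a = ȳ − b·x̄ = 187.655 − 6.090570·14.333333 = 100.356825
ŷ(10) = 100.356825 + 6.090570·10 = 161.262529
residual = y − ŷ = 134.84 − 161.262529 = -26.422529

-26.423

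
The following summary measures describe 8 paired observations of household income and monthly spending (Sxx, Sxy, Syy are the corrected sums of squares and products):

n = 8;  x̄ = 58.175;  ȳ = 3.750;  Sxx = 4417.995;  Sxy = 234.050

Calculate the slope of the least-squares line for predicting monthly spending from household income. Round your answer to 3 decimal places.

b = Sxy/Sxx = 234.05/4417.995 = 0.052977

0.053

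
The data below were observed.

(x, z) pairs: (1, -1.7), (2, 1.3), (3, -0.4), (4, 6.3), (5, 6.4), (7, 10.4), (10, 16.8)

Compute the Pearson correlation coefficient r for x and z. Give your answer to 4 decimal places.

0.9760

n = 7, Σx = 32, Σy = 39.1, Σxy = 297.7, Σx² = 204, Σy² = 475.79
Sxx = Σx² − (Σx)²/n = 204 − 146.285714 = 57.714286
Sxy = Σxy − (Σx)(Σy)/n = 297.7 − 178.742857 = 118.957143
Syy = Σy² − (Σy)²/n = 475.79 − 218.401429 = 257.388571
r = Sxy/√(Sxx·Syy) = 118.957143/√(14854.997551) = 118.957143/121.881080 = 0.976010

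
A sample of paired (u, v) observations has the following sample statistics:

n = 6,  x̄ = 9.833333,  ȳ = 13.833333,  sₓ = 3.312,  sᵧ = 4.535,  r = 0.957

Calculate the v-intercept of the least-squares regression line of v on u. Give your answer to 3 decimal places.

b = r · sᵧ/sₓ = 0.957 · 4.535/3.312 = 1.310385
a = ȳ − b·x̄ = 13.833333 − 1.310385·9.833333 = 0.947881

0.948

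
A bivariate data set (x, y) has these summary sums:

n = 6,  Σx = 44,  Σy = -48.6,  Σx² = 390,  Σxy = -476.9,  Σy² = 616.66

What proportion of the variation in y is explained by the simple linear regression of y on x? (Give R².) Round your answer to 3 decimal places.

Sxx = Σx² − (Σx)²/n = 390 − 322.666667 = 67.333333
Sxy = Σxy − (Σx)(Σy)/n = -476.9 − (-356.4) = -120.5
Syy = Σy² − (Σy)²/n = 616.66 − 393.66 = 223
R² = Sxy²/(Sxx·Syy) = (-120.5)²/(67.333333·223) = 0.967028

0.967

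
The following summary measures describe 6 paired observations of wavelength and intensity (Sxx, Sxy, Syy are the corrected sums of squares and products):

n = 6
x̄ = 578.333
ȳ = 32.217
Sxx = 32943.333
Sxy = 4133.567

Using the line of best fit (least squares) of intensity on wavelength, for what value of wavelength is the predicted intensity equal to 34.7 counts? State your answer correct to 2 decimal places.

598.12

b = Sxy/Sxx = 4133.567/32943.333 = 0.125475
a = ȳ − b·x̄ = 32.217 − 0.125475·578.333 = -40.349373
Set a + b·x = 34.7: x = (34.7 − (-40.349373)) / 0.125475 = 598.121792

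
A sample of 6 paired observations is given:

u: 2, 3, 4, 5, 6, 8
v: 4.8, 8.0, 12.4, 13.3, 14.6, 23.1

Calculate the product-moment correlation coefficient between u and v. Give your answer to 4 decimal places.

n = 6, Σx = 28, Σy = 76.2, Σxy = 422.1, Σx² = 154, Σy² = 1164.46
Sxx = Σx² − (Σx)²/n = 154 − 130.666667 = 23.333333
Sxy = Σxy − (Σx)(Σy)/n = 422.1 − 355.6 = 66.5
Syy = Σy² − (Σy)²/n = 1164.46 − 967.74 = 196.72
r = Sxy/√(Sxx·Syy) = 66.5/√(4590.133333) = 66.5/67.750523 = 0.981542

0.9815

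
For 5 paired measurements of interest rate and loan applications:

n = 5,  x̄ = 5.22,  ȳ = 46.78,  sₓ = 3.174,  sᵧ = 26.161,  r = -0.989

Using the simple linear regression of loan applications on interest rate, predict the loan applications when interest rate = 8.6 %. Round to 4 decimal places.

19.2275

b = r · sᵧ/sₓ = -0.989 · 26.161/3.174 = -8.151616
a = ȳ − b·x̄ = 46.78 − (-8.151616)·5.22 = 89.331435
ŷ(8.6) = a + b·8.6 = 89.331435 + (-8.151616)·8.6 = 19.227538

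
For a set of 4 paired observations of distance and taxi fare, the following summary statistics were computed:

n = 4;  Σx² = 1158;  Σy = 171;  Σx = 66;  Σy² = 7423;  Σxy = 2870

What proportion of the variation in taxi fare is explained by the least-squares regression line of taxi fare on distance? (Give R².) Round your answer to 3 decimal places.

0.302

Sxx = Σx² − (Σx)²/n = 1158 − 1089 = 69
Sxy = Σxy − (Σx)(Σy)/n = 2870 − 2821.5 = 48.5
Syy = Σy² − (Σy)²/n = 7423 − 7310.25 = 112.75
R² = Sxy²/(Sxx·Syy) = (48.5)²/(69·112.75) = 0.302355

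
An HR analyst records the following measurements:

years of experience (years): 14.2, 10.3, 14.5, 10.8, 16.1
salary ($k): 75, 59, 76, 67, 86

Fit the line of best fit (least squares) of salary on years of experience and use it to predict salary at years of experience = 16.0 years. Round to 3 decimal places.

n = 5, Σx = 65.9, Σy = 363, Σxy = 4882.9, Σx² = 893.83
Sxx = Σx² − (Σx)²/n = 893.83 − 868.562 = 25.268
Sxy = Σxy − (Σx)(Σy)/n = 4882.9 − 4784.34 = 98.56
b = Sxy/Sxx = 98.56/25.268 = 3.900586
a = ȳ − b·x̄ = 72.6 − 3.900586·13.18 = 21.190280
ŷ(16.0) = a + b·16.0 = 21.190280 + 3.900586·16 = 83.599652

83.600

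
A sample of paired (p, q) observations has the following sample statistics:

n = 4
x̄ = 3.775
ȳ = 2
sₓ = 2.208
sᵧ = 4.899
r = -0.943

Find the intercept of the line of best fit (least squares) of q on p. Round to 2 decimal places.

b = r · sᵧ/sₓ = -0.943 · 4.899/2.208 = -2.092281
a = ȳ − b·x̄ = 2 − (-2.092281)·3.775 = 9.898362

9.90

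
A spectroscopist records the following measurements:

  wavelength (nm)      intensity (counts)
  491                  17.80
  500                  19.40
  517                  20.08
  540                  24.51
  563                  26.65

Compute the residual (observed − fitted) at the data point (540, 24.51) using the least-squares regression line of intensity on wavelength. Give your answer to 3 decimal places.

0.603

n = 5, Σx = 2611, Σy = 108.44, Σxy = 57060.51, Σx² = 1366939
Sxx = Σx² − (Σx)²/n = 1366939 − 1363464.2 = 3474.8
Sxy = Σxy − (Σx)(Σy)/n = 57060.51 − 56627.368 = 433.142
b = Sxy/Sxx = 433.142/3474.8 = 0.124652
a = ȳ − b·x̄ = 21.688 − 0.124652·522.2 = -43.405459
ŷ(540) = -43.405459 + 0.124652·540 = 23.906812
residual = y − ŷ = 24.51 − 23.906812 = 0.603188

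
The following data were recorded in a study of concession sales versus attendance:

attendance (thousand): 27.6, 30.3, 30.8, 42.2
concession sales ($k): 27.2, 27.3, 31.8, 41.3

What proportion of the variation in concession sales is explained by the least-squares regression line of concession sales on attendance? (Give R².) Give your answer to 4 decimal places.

0.9374

n = 4, Σx = 130.9, Σy = 127.6, Σxy = 4300.21, Σx² = 4409.33, Σy² = 4202.06
Sxx = Σx² − (Σx)²/n = 4409.33 − 4283.7025 = 125.6275
Sxy = Σxy − (Σx)(Σy)/n = 4300.21 − 4175.71 = 124.5
Syy = Σy² − (Σy)²/n = 4202.06 − 4070.44 = 131.62
R² = Sxy²/(Sxx·Syy) = (124.5)²/(125.6275·131.62) = 0.937415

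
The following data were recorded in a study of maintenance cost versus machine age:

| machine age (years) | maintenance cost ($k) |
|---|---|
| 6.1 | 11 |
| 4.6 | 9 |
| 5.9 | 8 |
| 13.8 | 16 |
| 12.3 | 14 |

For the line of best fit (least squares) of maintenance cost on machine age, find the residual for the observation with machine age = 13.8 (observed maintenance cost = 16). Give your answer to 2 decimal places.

0.40

n = 5, Σx = 42.7, Σy = 58, Σxy = 548.7, Σx² = 434.91
Sxx = Σx² − (Σx)²/n = 434.91 − 364.658 = 70.252
Sxy = Σxy − (Σx)(Σy)/n = 548.7 − 495.32 = 53.38
b = Sxy/Sxx = 53.38/70.252 = 0.759836
a = ȳ − b·x̄ = 11.6 − 0.759836·8.54 = 5.111000
ŷ(13.8) = 5.111000 + 0.759836·13.8 = 15.596737
residual = y − ŷ = 16 − 15.596737 = 0.403263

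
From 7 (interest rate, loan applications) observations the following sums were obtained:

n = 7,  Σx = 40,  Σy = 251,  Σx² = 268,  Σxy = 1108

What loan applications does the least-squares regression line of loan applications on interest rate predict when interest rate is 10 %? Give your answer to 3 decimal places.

0.391

Sxx = Σx² − (Σx)²/n = 268 − 228.571429 = 39.428571
Sxy = Σxy − (Σx)(Σy)/n = 1108 − 1434.285714 = -326.285714
b = Sxy/Sxx = -326.285714/39.428571 = -8.275362
a = ȳ − b·x̄ = 35.857143 − (-8.275362)·5.714286 = 83.144928
ŷ(10) = a + b·10 = 83.144928 + (-8.275362)·10 = 0.391304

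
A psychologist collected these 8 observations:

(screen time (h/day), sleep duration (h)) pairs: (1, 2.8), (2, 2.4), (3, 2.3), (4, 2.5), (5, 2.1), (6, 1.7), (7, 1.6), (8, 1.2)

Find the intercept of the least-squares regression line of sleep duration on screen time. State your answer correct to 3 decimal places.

n = 8, Σx = 36, Σy = 16.6, Σxy = 66, Σx² = 204
Sxx = Σx² − (Σx)²/n = 204 − 162 = 42
Sxy = Σxy − (Σx)(Σy)/n = 66 − 74.7 = -8.7
b = Sxy/Sxx = -8.7/42 = -0.207143
a = ȳ − b·x̄ = 2.075 − (-0.207143)·4.5 = 3.007143

3.007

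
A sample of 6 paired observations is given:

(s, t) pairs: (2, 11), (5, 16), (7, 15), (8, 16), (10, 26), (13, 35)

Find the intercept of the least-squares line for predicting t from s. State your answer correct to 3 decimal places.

3.762

n = 6, Σx = 45, Σy = 119, Σxy = 1050, Σx² = 411
Sxx = Σx² − (Σx)²/n = 411 − 337.5 = 73.5
Sxy = Σxy − (Σx)(Σy)/n = 1050 − 892.5 = 157.5
b = Sxy/Sxx = 157.5/73.5 = 2.142857
a = ȳ − b·x̄ = 19.833333 − 2.142857·7.5 = 3.761905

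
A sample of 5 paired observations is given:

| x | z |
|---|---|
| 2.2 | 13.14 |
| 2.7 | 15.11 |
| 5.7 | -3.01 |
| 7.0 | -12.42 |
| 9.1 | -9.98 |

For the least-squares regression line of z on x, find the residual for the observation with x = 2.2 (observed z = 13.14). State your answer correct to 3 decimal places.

n = 5, Σx = 26.7, Σy = 2.84, Σxy = -125.21, Σx² = 176.43
Sxx = Σx² − (Σx)²/n = 176.43 − 142.578 = 33.852
Sxy = Σxy − (Σx)(Σy)/n = -125.21 − 15.1656 = -140.3756
b = Sxy/Sxx = -140.3756/33.852 = -4.146745
a = ȳ − b·x̄ = 0.568 − (-4.146745)·5.34 = 22.711616
ŷ(2.2) = 22.711616 + (-4.146745)·2.2 = 13.588778
residual = y − ŷ = 13.14 − 13.588778 = -0.448778

-0.449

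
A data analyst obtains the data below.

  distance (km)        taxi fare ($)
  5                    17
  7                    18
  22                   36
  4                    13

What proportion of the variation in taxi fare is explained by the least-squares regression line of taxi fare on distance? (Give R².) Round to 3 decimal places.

0.988

n = 4, Σx = 38, Σy = 84, Σxy = 1055, Σx² = 574, Σy² = 2078
Sxx = Σx² − (Σx)²/n = 574 − 361 = 213
Sxy = Σxy − (Σx)(Σy)/n = 1055 − 798 = 257
Syy = Σy² − (Σy)²/n = 2078 − 1764 = 314
R² = Sxy²/(Sxx·Syy) = (257)²/(213·314) = 0.987545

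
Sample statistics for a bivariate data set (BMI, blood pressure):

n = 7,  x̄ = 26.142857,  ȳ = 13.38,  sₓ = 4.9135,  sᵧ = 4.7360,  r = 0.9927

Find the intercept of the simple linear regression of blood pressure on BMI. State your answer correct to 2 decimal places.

-11.63

b = r · sᵧ/sₓ = 0.9927 · 4.736/4.9135 = 0.956839
a = ȳ − b·x̄ = 13.38 − 0.956839·26.142857 = -11.634499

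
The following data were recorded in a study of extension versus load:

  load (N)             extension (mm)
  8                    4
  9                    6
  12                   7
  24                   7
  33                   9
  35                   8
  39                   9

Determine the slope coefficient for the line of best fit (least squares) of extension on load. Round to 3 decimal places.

0.118

n = 7, Σx = 160, Σy = 50, Σxy = 1266, Σx² = 4700
Sxx = Σx² − (Σx)²/n = 4700 − 3657.142857 = 1042.857143
Sxy = Σxy − (Σx)(Σy)/n = 1266 − 1142.857143 = 123.142857
b = Sxy/Sxx = 123.142857/1042.857143 = 0.118082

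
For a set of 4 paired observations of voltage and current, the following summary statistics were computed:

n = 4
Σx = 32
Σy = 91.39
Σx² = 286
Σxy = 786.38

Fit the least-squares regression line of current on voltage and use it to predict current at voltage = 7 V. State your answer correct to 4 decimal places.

Sxx = Σx² − (Σx)²/n = 286 − 256 = 30
Sxy = Σxy − (Σx)(Σy)/n = 786.38 − 731.12 = 55.26
b = Sxy/Sxx = 55.26/30 = 1.842
a = ȳ − b·x̄ = 22.8475 − 1.842·8 = 8.1115
ŷ(7) = a + b·7 = 8.1115 + 1.842·7 = 21.0055

21.0055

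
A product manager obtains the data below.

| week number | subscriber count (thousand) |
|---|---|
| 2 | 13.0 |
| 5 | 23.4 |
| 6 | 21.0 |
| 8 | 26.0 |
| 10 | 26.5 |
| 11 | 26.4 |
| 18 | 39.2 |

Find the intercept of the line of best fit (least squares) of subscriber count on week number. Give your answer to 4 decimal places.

n = 7, Σx = 60, Σy = 175.5, Σxy = 1738, Σx² = 674
Sxx = Σx² − (Σx)²/n = 674 − 514.285714 = 159.714286
Sxy = Σxy − (Σx)(Σy)/n = 1738 − 1504.285714 = 233.714286
b = Sxy/Sxx = 233.714286/159.714286 = 1.463327
a = ȳ − b·x̄ = 25.071429 − 1.463327·8.571429 = 12.528623

12.5286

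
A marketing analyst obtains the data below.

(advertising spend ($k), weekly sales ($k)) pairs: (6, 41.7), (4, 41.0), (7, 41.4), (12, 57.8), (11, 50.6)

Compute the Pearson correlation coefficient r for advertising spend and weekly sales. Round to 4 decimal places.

0.9284

n = 5, Σx = 40, Σy = 232.5, Σxy = 1954.2, Σx² = 366, Σy² = 11035.05
Sxx = Σx² − (Σx)²/n = 366 − 320 = 46
Sxy = Σxy − (Σx)(Σy)/n = 1954.2 − 1860 = 94.2
Syy = Σy² − (Σy)²/n = 11035.05 − 10811.25 = 223.8
r = Sxy/√(Sxx·Syy) = 94.2/√(10294.8) = 94.2/101.463294 = 0.928415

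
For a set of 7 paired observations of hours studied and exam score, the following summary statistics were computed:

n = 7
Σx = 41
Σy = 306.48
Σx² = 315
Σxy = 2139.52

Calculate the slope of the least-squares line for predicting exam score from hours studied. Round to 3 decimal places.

Sxx = Σx² − (Σx)²/n = 315 − 240.142857 = 74.857143
Sxy = Σxy − (Σx)(Σy)/n = 2139.52 − 1795.097143 = 344.422857
b = Sxy/Sxx = 344.422857/74.857143 = 4.601069

4.601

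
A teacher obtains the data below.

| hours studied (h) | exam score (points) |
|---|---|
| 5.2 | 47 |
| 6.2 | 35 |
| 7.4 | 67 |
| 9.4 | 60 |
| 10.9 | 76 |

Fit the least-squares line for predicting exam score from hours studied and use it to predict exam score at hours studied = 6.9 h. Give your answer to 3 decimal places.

n = 5, Σx = 39.1, Σy = 285, Σxy = 2349.6, Σx² = 327.41
Sxx = Σx² − (Σx)²/n = 327.41 − 305.762 = 21.648
Sxy = Σxy − (Σx)(Σy)/n = 2349.6 − 2228.7 = 120.9
b = Sxy/Sxx = 120.9/21.648 = 5.584812
a = ȳ − b·x̄ = 57 − 5.584812·7.82 = 13.326774
ŷ(6.9) = a + b·6.9 = 13.326774 + 5.584812·6.9 = 51.861973

51.862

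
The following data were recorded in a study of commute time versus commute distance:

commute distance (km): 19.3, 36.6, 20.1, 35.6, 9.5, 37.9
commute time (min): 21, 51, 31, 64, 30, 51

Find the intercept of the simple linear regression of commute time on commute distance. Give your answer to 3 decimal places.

10.165

n = 6, Σx = 159, Σy = 248, Σxy = 7391.3, Σx² = 4910.08
Sxx = Σx² − (Σx)²/n = 4910.08 − 4213.5 = 696.58
Sxy = Σxy − (Σx)(Σy)/n = 7391.3 − 6572 = 819.3
b = Sxy/Sxx = 819.3/696.58 = 1.176175
a = ȳ − b·x̄ = 41.333333 − 1.176175·26.5 = 10.164695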